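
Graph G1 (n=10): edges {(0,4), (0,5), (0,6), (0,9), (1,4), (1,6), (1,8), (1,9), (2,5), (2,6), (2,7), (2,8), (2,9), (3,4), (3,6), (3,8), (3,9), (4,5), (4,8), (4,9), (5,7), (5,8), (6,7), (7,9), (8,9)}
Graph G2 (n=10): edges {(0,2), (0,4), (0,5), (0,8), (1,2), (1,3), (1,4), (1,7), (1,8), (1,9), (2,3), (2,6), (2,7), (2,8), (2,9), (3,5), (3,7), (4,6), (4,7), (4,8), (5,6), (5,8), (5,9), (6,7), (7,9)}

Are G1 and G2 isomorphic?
Yes, isomorphic

The graphs are isomorphic.
One valid mapping φ: V(G1) → V(G2): 0→6, 1→3, 2→8, 3→9, 4→7, 5→4, 6→5, 7→0, 8→1, 9→2

Verify φ preserves adjacency — for each edge of G1, its image is an edge of G2:
  (0,4) → (φ(0),φ(4)) = (6,7) ∈ E(G2) ✓
  (0,5) → (φ(0),φ(5)) = (4,6) ∈ E(G2) ✓
  (0,6) → (φ(0),φ(6)) = (5,6) ∈ E(G2) ✓
  (0,9) → (φ(0),φ(9)) = (2,6) ∈ E(G2) ✓
  (1,4) → (φ(1),φ(4)) = (3,7) ∈ E(G2) ✓
  (1,6) → (φ(1),φ(6)) = (3,5) ∈ E(G2) ✓
  (1,8) → (φ(1),φ(8)) = (1,3) ∈ E(G2) ✓
  (1,9) → (φ(1),φ(9)) = (2,3) ∈ E(G2) ✓
  (2,5) → (φ(2),φ(5)) = (4,8) ∈ E(G2) ✓
  (2,6) → (φ(2),φ(6)) = (5,8) ∈ E(G2) ✓
  (2,7) → (φ(2),φ(7)) = (0,8) ∈ E(G2) ✓
  (2,8) → (φ(2),φ(8)) = (1,8) ∈ E(G2) ✓
  (2,9) → (φ(2),φ(9)) = (2,8) ∈ E(G2) ✓
  (3,4) → (φ(3),φ(4)) = (7,9) ∈ E(G2) ✓
  (3,6) → (φ(3),φ(6)) = (5,9) ∈ E(G2) ✓
  (3,8) → (φ(3),φ(8)) = (1,9) ∈ E(G2) ✓
  (3,9) → (φ(3),φ(9)) = (2,9) ∈ E(G2) ✓
  (4,5) → (φ(4),φ(5)) = (4,7) ∈ E(G2) ✓
  (4,8) → (φ(4),φ(8)) = (1,7) ∈ E(G2) ✓
  (4,9) → (φ(4),φ(9)) = (2,7) ∈ E(G2) ✓
  (5,7) → (φ(5),φ(7)) = (0,4) ∈ E(G2) ✓
  (5,8) → (φ(5),φ(8)) = (1,4) ∈ E(G2) ✓
  (6,7) → (φ(6),φ(7)) = (0,5) ∈ E(G2) ✓
  (7,9) → (φ(7),φ(9)) = (0,2) ∈ E(G2) ✓
  (8,9) → (φ(8),φ(9)) = (1,2) ∈ E(G2) ✓
All 25 edges of G1 map to edges of G2, and |E(G1)| = |E(G2)| = 25, so φ is a bijection on edges as well as vertices. Hence G1 ≅ G2.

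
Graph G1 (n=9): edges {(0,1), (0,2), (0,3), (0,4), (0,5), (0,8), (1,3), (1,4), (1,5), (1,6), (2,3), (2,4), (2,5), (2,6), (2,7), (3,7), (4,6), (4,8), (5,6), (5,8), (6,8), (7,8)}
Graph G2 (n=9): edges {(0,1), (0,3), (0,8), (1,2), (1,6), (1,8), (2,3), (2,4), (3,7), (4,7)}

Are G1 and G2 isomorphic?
No, not isomorphic

The graphs are NOT isomorphic.

Connected components of G1: 1 component(s) with vertex sets [[0, 1, 2, 3, 4, 5, 6, 7, 8]], sizes [9].
Connected components of G2: 2 component(s) with vertex sets [[5], [0, 1, 2, 3, 4, 6, 7, 8]], sizes [1, 8].
The number of connected components (and the multiset of component sizes) is an isomorphism invariant — an isomorphism maps each component of G1 bijectively onto a component of G2. Since G1 has 1 component(s) and G2 has 2, they cannot be isomorphic.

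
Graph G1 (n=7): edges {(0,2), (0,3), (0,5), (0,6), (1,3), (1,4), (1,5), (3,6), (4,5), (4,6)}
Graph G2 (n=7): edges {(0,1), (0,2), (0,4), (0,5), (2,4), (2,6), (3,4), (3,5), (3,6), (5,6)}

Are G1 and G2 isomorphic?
Yes, isomorphic

The graphs are isomorphic.
One valid mapping φ: V(G1) → V(G2): 0→0, 1→6, 2→1, 3→2, 4→3, 5→5, 6→4

Verify φ preserves adjacency — for each edge of G1, its image is an edge of G2:
  (0,2) → (φ(0),φ(2)) = (0,1) ∈ E(G2) ✓
  (0,3) → (φ(0),φ(3)) = (0,2) ∈ E(G2) ✓
  (0,5) → (φ(0),φ(5)) = (0,5) ∈ E(G2) ✓
  (0,6) → (φ(0),φ(6)) = (0,4) ∈ E(G2) ✓
  (1,3) → (φ(1),φ(3)) = (2,6) ∈ E(G2) ✓
  (1,4) → (φ(1),φ(4)) = (3,6) ∈ E(G2) ✓
  (1,5) → (φ(1),φ(5)) = (5,6) ∈ E(G2) ✓
  (3,6) → (φ(3),φ(6)) = (2,4) ∈ E(G2) ✓
  (4,5) → (φ(4),φ(5)) = (3,5) ∈ E(G2) ✓
  (4,6) → (φ(4),φ(6)) = (3,4) ∈ E(G2) ✓
All 10 edges of G1 map to edges of G2, and |E(G1)| = |E(G2)| = 10, so φ is a bijection on edges as well as vertices. Hence G1 ≅ G2.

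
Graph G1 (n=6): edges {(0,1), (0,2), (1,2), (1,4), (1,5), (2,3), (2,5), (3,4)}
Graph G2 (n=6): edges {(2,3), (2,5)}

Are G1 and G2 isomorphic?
No, not isomorphic

The graphs are NOT isomorphic.

Connected components of G1: 1 component(s) with vertex sets [[0, 1, 2, 3, 4, 5]], sizes [6].
Connected components of G2: 4 component(s) with vertex sets [[0], [1], [4], [2, 3, 5]], sizes [1, 1, 1, 3].
The number of connected components (and the multiset of component sizes) is an isomorphism invariant — an isomorphism maps each component of G1 bijectively onto a component of G2. Since G1 has 1 component(s) and G2 has 4, they cannot be isomorphic.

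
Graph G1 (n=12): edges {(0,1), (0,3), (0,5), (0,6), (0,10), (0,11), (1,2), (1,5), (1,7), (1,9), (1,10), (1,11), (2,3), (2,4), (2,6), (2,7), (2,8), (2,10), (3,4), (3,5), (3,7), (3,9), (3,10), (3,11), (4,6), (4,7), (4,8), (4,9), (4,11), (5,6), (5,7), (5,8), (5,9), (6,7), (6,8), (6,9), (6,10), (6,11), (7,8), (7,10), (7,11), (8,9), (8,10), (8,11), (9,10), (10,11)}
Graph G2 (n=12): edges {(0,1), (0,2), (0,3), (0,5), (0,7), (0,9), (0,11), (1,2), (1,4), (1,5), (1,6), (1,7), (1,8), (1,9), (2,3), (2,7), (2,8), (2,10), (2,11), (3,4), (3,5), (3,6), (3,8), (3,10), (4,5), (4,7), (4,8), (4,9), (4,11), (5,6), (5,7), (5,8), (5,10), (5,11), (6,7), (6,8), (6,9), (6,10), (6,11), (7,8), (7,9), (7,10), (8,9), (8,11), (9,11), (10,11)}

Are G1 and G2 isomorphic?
Yes, isomorphic

The graphs are isomorphic.
One valid mapping φ: V(G1) → V(G2): 0→10, 1→3, 2→4, 3→11, 4→9, 5→2, 6→7, 7→8, 8→1, 9→0, 10→5, 11→6

Verify φ preserves adjacency — for each edge of G1, its image is an edge of G2:
  (0,1) → (φ(0),φ(1)) = (3,10) ∈ E(G2) ✓
  (0,3) → (φ(0),φ(3)) = (10,11) ∈ E(G2) ✓
  (0,5) → (φ(0),φ(5)) = (2,10) ∈ E(G2) ✓
  (0,6) → (φ(0),φ(6)) = (7,10) ∈ E(G2) ✓
  (0,10) → (φ(0),φ(10)) = (5,10) ∈ E(G2) ✓
  (0,11) → (φ(0),φ(11)) = (6,10) ∈ E(G2) ✓
  (1,2) → (φ(1),φ(2)) = (3,4) ∈ E(G2) ✓
  (1,5) → (φ(1),φ(5)) = (2,3) ∈ E(G2) ✓
  (1,7) → (φ(1),φ(7)) = (3,8) ∈ E(G2) ✓
  (1,9) → (φ(1),φ(9)) = (0,3) ∈ E(G2) ✓
  (1,10) → (φ(1),φ(10)) = (3,5) ∈ E(G2) ✓
  (1,11) → (φ(1),φ(11)) = (3,6) ∈ E(G2) ✓
  (2,3) → (φ(2),φ(3)) = (4,11) ∈ E(G2) ✓
  (2,4) → (φ(2),φ(4)) = (4,9) ∈ E(G2) ✓
  (2,6) → (φ(2),φ(6)) = (4,7) ∈ E(G2) ✓
  (2,7) → (φ(2),φ(7)) = (4,8) ∈ E(G2) ✓
  (2,8) → (φ(2),φ(8)) = (1,4) ∈ E(G2) ✓
  (2,10) → (φ(2),φ(10)) = (4,5) ∈ E(G2) ✓
  (3,4) → (φ(3),φ(4)) = (9,11) ∈ E(G2) ✓
  (3,5) → (φ(3),φ(5)) = (2,11) ∈ E(G2) ✓
  (3,7) → (φ(3),φ(7)) = (8,11) ∈ E(G2) ✓
  (3,9) → (φ(3),φ(9)) = (0,11) ∈ E(G2) ✓
  (3,10) → (φ(3),φ(10)) = (5,11) ∈ E(G2) ✓
  (3,11) → (φ(3),φ(11)) = (6,11) ∈ E(G2) ✓
  (4,6) → (φ(4),φ(6)) = (7,9) ∈ E(G2) ✓
  (4,7) → (φ(4),φ(7)) = (8,9) ∈ E(G2) ✓
  (4,8) → (φ(4),φ(8)) = (1,9) ∈ E(G2) ✓
  (4,9) → (φ(4),φ(9)) = (0,9) ∈ E(G2) ✓
  (4,11) → (φ(4),φ(11)) = (6,9) ∈ E(G2) ✓
  (5,6) → (φ(5),φ(6)) = (2,7) ∈ E(G2) ✓
  (5,7) → (φ(5),φ(7)) = (2,8) ∈ E(G2) ✓
  (5,8) → (φ(5),φ(8)) = (1,2) ∈ E(G2) ✓
  (5,9) → (φ(5),φ(9)) = (0,2) ∈ E(G2) ✓
  (6,7) → (φ(6),φ(7)) = (7,8) ∈ E(G2) ✓
  (6,8) → (φ(6),φ(8)) = (1,7) ∈ E(G2) ✓
  (6,9) → (φ(6),φ(9)) = (0,7) ∈ E(G2) ✓
  (6,10) → (φ(6),φ(10)) = (5,7) ∈ E(G2) ✓
  (6,11) → (φ(6),φ(11)) = (6,7) ∈ E(G2) ✓
  (7,8) → (φ(7),φ(8)) = (1,8) ∈ E(G2) ✓
  (7,10) → (φ(7),φ(10)) = (5,8) ∈ E(G2) ✓
  (7,11) → (φ(7),φ(11)) = (6,8) ∈ E(G2) ✓
  (8,9) → (φ(8),φ(9)) = (0,1) ∈ E(G2) ✓
  (8,10) → (φ(8),φ(10)) = (1,5) ∈ E(G2) ✓
  (8,11) → (φ(8),φ(11)) = (1,6) ∈ E(G2) ✓
  (9,10) → (φ(9),φ(10)) = (0,5) ∈ E(G2) ✓
  (10,11) → (φ(10),φ(11)) = (5,6) ∈ E(G2) ✓
All 46 edges of G1 map to edges of G2, and |E(G1)| = |E(G2)| = 46, so φ is a bijection on edges as well as vertices. Hence G1 ≅ G2.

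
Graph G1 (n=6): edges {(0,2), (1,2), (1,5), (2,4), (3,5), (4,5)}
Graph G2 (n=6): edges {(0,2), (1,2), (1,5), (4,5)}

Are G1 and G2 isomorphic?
No, not isomorphic

The graphs are NOT isomorphic.

Counting edges: G1 has 6 edge(s); G2 has 4 edge(s).
Edge count is an isomorphism invariant (a bijection on vertices induces a bijection on edges), so differing edge counts rule out isomorphism.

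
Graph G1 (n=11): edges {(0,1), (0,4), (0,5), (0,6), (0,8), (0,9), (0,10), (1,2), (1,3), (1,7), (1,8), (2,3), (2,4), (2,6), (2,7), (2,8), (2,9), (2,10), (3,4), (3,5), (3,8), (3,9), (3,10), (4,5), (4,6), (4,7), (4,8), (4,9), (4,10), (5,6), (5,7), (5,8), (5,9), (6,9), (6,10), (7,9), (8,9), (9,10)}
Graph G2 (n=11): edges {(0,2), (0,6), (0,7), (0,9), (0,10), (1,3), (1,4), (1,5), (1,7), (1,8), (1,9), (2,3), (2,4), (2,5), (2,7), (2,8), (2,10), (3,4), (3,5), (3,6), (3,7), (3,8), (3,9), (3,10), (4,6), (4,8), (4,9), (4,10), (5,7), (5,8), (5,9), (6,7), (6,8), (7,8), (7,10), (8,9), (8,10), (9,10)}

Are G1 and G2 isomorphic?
Yes, isomorphic

The graphs are isomorphic.
One valid mapping φ: V(G1) → V(G2): 0→9, 1→0, 2→7, 3→2, 4→3, 5→4, 6→1, 7→6, 8→10, 9→8, 10→5

Verify φ preserves adjacency — for each edge of G1, its image is an edge of G2:
  (0,1) → (φ(0),φ(1)) = (0,9) ∈ E(G2) ✓
  (0,4) → (φ(0),φ(4)) = (3,9) ∈ E(G2) ✓
  (0,5) → (φ(0),φ(5)) = (4,9) ∈ E(G2) ✓
  (0,6) → (φ(0),φ(6)) = (1,9) ∈ E(G2) ✓
  (0,8) → (φ(0),φ(8)) = (9,10) ∈ E(G2) ✓
  (0,9) → (φ(0),φ(9)) = (8,9) ∈ E(G2) ✓
  (0,10) → (φ(0),φ(10)) = (5,9) ∈ E(G2) ✓
  (1,2) → (φ(1),φ(2)) = (0,7) ∈ E(G2) ✓
  (1,3) → (φ(1),φ(3)) = (0,2) ∈ E(G2) ✓
  (1,7) → (φ(1),φ(7)) = (0,6) ∈ E(G2) ✓
  (1,8) → (φ(1),φ(8)) = (0,10) ∈ E(G2) ✓
  (2,3) → (φ(2),φ(3)) = (2,7) ∈ E(G2) ✓
  (2,4) → (φ(2),φ(4)) = (3,7) ∈ E(G2) ✓
  (2,6) → (φ(2),φ(6)) = (1,7) ∈ E(G2) ✓
  (2,7) → (φ(2),φ(7)) = (6,7) ∈ E(G2) ✓
  (2,8) → (φ(2),φ(8)) = (7,10) ∈ E(G2) ✓
  (2,9) → (φ(2),φ(9)) = (7,8) ∈ E(G2) ✓
  (2,10) → (φ(2),φ(10)) = (5,7) ∈ E(G2) ✓
  (3,4) → (φ(3),φ(4)) = (2,3) ∈ E(G2) ✓
  (3,5) → (φ(3),φ(5)) = (2,4) ∈ E(G2) ✓
  (3,8) → (φ(3),φ(8)) = (2,10) ∈ E(G2) ✓
  (3,9) → (φ(3),φ(9)) = (2,8) ∈ E(G2) ✓
  (3,10) → (φ(3),φ(10)) = (2,5) ∈ E(G2) ✓
  (4,5) → (φ(4),φ(5)) = (3,4) ∈ E(G2) ✓
  (4,6) → (φ(4),φ(6)) = (1,3) ∈ E(G2) ✓
  (4,7) → (φ(4),φ(7)) = (3,6) ∈ E(G2) ✓
  (4,8) → (φ(4),φ(8)) = (3,10) ∈ E(G2) ✓
  (4,9) → (φ(4),φ(9)) = (3,8) ∈ E(G2) ✓
  (4,10) → (φ(4),φ(10)) = (3,5) ∈ E(G2) ✓
  (5,6) → (φ(5),φ(6)) = (1,4) ∈ E(G2) ✓
  (5,7) → (φ(5),φ(7)) = (4,6) ∈ E(G2) ✓
  (5,8) → (φ(5),φ(8)) = (4,10) ∈ E(G2) ✓
  (5,9) → (φ(5),φ(9)) = (4,8) ∈ E(G2) ✓
  (6,9) → (φ(6),φ(9)) = (1,8) ∈ E(G2) ✓
  (6,10) → (φ(6),φ(10)) = (1,5) ∈ E(G2) ✓
  (7,9) → (φ(7),φ(9)) = (6,8) ∈ E(G2) ✓
  (8,9) → (φ(8),φ(9)) = (8,10) ∈ E(G2) ✓
  (9,10) → (φ(9),φ(10)) = (5,8) ∈ E(G2) ✓
All 38 edges of G1 map to edges of G2, and |E(G1)| = |E(G2)| = 38, so φ is a bijection on edges as well as vertices. Hence G1 ≅ G2.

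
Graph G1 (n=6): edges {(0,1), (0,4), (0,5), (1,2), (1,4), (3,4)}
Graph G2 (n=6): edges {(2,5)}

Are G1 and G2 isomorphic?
No, not isomorphic

The graphs are NOT isomorphic.

Connected components of G1: 1 component(s) with vertex sets [[0, 1, 2, 3, 4, 5]], sizes [6].
Connected components of G2: 5 component(s) with vertex sets [[0], [1], [3], [4], [2, 5]], sizes [1, 1, 1, 1, 2].
The number of connected components (and the multiset of component sizes) is an isomorphism invariant — an isomorphism maps each component of G1 bijectively onto a component of G2. Since G1 has 1 component(s) and G2 has 5, they cannot be isomorphic.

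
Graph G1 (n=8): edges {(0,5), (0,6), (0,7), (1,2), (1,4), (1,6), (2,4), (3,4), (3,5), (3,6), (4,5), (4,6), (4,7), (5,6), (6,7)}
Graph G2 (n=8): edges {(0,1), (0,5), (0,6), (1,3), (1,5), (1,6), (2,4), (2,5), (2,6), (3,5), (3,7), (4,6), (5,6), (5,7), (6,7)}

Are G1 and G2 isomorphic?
Yes, isomorphic

The graphs are isomorphic.
One valid mapping φ: V(G1) → V(G2): 0→3, 1→2, 2→4, 3→0, 4→6, 5→1, 6→5, 7→7

Verify φ preserves adjacency — for each edge of G1, its image is an edge of G2:
  (0,5) → (φ(0),φ(5)) = (1,3) ∈ E(G2) ✓
  (0,6) → (φ(0),φ(6)) = (3,5) ∈ E(G2) ✓
  (0,7) → (φ(0),φ(7)) = (3,7) ∈ E(G2) ✓
  (1,2) → (φ(1),φ(2)) = (2,4) ∈ E(G2) ✓
  (1,4) → (φ(1),φ(4)) = (2,6) ∈ E(G2) ✓
  (1,6) → (φ(1),φ(6)) = (2,5) ∈ E(G2) ✓
  (2,4) → (φ(2),φ(4)) = (4,6) ∈ E(G2) ✓
  (3,4) → (φ(3),φ(4)) = (0,6) ∈ E(G2) ✓
  (3,5) → (φ(3),φ(5)) = (0,1) ∈ E(G2) ✓
  (3,6) → (φ(3),φ(6)) = (0,5) ∈ E(G2) ✓
  (4,5) → (φ(4),φ(5)) = (1,6) ∈ E(G2) ✓
  (4,6) → (φ(4),φ(6)) = (5,6) ∈ E(G2) ✓
  (4,7) → (φ(4),φ(7)) = (6,7) ∈ E(G2) ✓
  (5,6) → (φ(5),φ(6)) = (1,5) ∈ E(G2) ✓
  (6,7) → (φ(6),φ(7)) = (5,7) ∈ E(G2) ✓
All 15 edges of G1 map to edges of G2, and |E(G1)| = |E(G2)| = 15, so φ is a bijection on edges as well as vertices. Hence G1 ≅ G2.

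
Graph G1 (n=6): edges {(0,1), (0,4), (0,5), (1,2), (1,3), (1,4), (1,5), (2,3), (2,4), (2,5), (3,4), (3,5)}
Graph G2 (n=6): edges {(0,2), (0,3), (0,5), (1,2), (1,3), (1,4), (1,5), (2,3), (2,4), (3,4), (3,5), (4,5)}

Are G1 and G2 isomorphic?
Yes, isomorphic

The graphs are isomorphic.
One valid mapping φ: V(G1) → V(G2): 0→0, 1→3, 2→4, 3→1, 4→2, 5→5

Verify φ preserves adjacency — for each edge of G1, its image is an edge of G2:
  (0,1) → (φ(0),φ(1)) = (0,3) ∈ E(G2) ✓
  (0,4) → (φ(0),φ(4)) = (0,2) ∈ E(G2) ✓
  (0,5) → (φ(0),φ(5)) = (0,5) ∈ E(G2) ✓
  (1,2) → (φ(1),φ(2)) = (3,4) ∈ E(G2) ✓
  (1,3) → (φ(1),φ(3)) = (1,3) ∈ E(G2) ✓
  (1,4) → (φ(1),φ(4)) = (2,3) ∈ E(G2) ✓
  (1,5) → (φ(1),φ(5)) = (3,5) ∈ E(G2) ✓
  (2,3) → (φ(2),φ(3)) = (1,4) ∈ E(G2) ✓
  (2,4) → (φ(2),φ(4)) = (2,4) ∈ E(G2) ✓
  (2,5) → (φ(2),φ(5)) = (4,5) ∈ E(G2) ✓
  (3,4) → (φ(3),φ(4)) = (1,2) ∈ E(G2) ✓
  (3,5) → (φ(3),φ(5)) = (1,5) ∈ E(G2) ✓
All 12 edges of G1 map to edges of G2, and |E(G1)| = |E(G2)| = 12, so φ is a bijection on edges as well as vertices. Hence G1 ≅ G2.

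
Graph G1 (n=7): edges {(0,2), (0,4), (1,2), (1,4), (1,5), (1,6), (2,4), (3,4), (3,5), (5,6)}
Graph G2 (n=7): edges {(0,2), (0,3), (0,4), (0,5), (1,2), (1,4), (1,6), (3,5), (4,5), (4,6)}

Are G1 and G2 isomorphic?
Yes, isomorphic

The graphs are isomorphic.
One valid mapping φ: V(G1) → V(G2): 0→3, 1→4, 2→5, 3→2, 4→0, 5→1, 6→6

Verify φ preserves adjacency — for each edge of G1, its image is an edge of G2:
  (0,2) → (φ(0),φ(2)) = (3,5) ∈ E(G2) ✓
  (0,4) → (φ(0),φ(4)) = (0,3) ∈ E(G2) ✓
  (1,2) → (φ(1),φ(2)) = (4,5) ∈ E(G2) ✓
  (1,4) → (φ(1),φ(4)) = (0,4) ∈ E(G2) ✓
  (1,5) → (φ(1),φ(5)) = (1,4) ∈ E(G2) ✓
  (1,6) → (φ(1),φ(6)) = (4,6) ∈ E(G2) ✓
  (2,4) → (φ(2),φ(4)) = (0,5) ∈ E(G2) ✓
  (3,4) → (φ(3),φ(4)) = (0,2) ∈ E(G2) ✓
  (3,5) → (φ(3),φ(5)) = (1,2) ∈ E(G2) ✓
  (5,6) → (φ(5),φ(6)) = (1,6) ∈ E(G2) ✓
All 10 edges of G1 map to edges of G2, and |E(G1)| = |E(G2)| = 10, so φ is a bijection on edges as well as vertices. Hence G1 ≅ G2.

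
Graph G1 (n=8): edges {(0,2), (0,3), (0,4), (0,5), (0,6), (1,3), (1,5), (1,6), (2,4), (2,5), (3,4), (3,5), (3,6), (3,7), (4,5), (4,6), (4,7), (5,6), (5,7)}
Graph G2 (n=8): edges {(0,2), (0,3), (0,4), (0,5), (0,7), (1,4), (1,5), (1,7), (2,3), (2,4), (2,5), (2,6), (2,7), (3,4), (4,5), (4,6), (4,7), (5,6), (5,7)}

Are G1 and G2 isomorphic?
Yes, isomorphic

The graphs are isomorphic.
One valid mapping φ: V(G1) → V(G2): 0→7, 1→3, 2→1, 3→2, 4→5, 5→4, 6→0, 7→6

Verify φ preserves adjacency — for each edge of G1, its image is an edge of G2:
  (0,2) → (φ(0),φ(2)) = (1,7) ∈ E(G2) ✓
  (0,3) → (φ(0),φ(3)) = (2,7) ∈ E(G2) ✓
  (0,4) → (φ(0),φ(4)) = (5,7) ∈ E(G2) ✓
  (0,5) → (φ(0),φ(5)) = (4,7) ∈ E(G2) ✓
  (0,6) → (φ(0),φ(6)) = (0,7) ∈ E(G2) ✓
  (1,3) → (φ(1),φ(3)) = (2,3) ∈ E(G2) ✓
  (1,5) → (φ(1),φ(5)) = (3,4) ∈ E(G2) ✓
  (1,6) → (φ(1),φ(6)) = (0,3) ∈ E(G2) ✓
  (2,4) → (φ(2),φ(4)) = (1,5) ∈ E(G2) ✓
  (2,5) → (φ(2),φ(5)) = (1,4) ∈ E(G2) ✓
  (3,4) → (φ(3),φ(4)) = (2,5) ∈ E(G2) ✓
  (3,5) → (φ(3),φ(5)) = (2,4) ∈ E(G2) ✓
  (3,6) → (φ(3),φ(6)) = (0,2) ∈ E(G2) ✓
  (3,7) → (φ(3),φ(7)) = (2,6) ∈ E(G2) ✓
  (4,5) → (φ(4),φ(5)) = (4,5) ∈ E(G2) ✓
  (4,6) → (φ(4),φ(6)) = (0,5) ∈ E(G2) ✓
  (4,7) → (φ(4),φ(7)) = (5,6) ∈ E(G2) ✓
  (5,6) → (φ(5),φ(6)) = (0,4) ∈ E(G2) ✓
  (5,7) → (φ(5),φ(7)) = (4,6) ∈ E(G2) ✓
All 19 edges of G1 map to edges of G2, and |E(G1)| = |E(G2)| = 19, so φ is a bijection on edges as well as vertices. Hence G1 ≅ G2.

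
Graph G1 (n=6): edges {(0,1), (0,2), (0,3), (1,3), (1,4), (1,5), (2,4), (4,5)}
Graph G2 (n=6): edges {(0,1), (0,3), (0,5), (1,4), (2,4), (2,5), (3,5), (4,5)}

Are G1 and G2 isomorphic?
Yes, isomorphic

The graphs are isomorphic.
One valid mapping φ: V(G1) → V(G2): 0→4, 1→5, 2→1, 3→2, 4→0, 5→3

Verify φ preserves adjacency — for each edge of G1, its image is an edge of G2:
  (0,1) → (φ(0),φ(1)) = (4,5) ∈ E(G2) ✓
  (0,2) → (φ(0),φ(2)) = (1,4) ∈ E(G2) ✓
  (0,3) → (φ(0),φ(3)) = (2,4) ∈ E(G2) ✓
  (1,3) → (φ(1),φ(3)) = (2,5) ∈ E(G2) ✓
  (1,4) → (φ(1),φ(4)) = (0,5) ∈ E(G2) ✓
  (1,5) → (φ(1),φ(5)) = (3,5) ∈ E(G2) ✓
  (2,4) → (φ(2),φ(4)) = (0,1) ∈ E(G2) ✓
  (4,5) → (φ(4),φ(5)) = (0,3) ∈ E(G2) ✓
All 8 edges of G1 map to edges of G2, and |E(G1)| = |E(G2)| = 8, so φ is a bijection on edges as well as vertices. Hence G1 ≅ G2.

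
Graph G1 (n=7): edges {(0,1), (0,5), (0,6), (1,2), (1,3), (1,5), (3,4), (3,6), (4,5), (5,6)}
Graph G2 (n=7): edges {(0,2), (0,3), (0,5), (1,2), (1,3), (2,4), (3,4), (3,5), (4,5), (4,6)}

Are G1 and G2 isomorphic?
Yes, isomorphic

The graphs are isomorphic.
One valid mapping φ: V(G1) → V(G2): 0→5, 1→4, 2→6, 3→2, 4→1, 5→3, 6→0

Verify φ preserves adjacency — for each edge of G1, its image is an edge of G2:
  (0,1) → (φ(0),φ(1)) = (4,5) ∈ E(G2) ✓
  (0,5) → (φ(0),φ(5)) = (3,5) ∈ E(G2) ✓
  (0,6) → (φ(0),φ(6)) = (0,5) ∈ E(G2) ✓
  (1,2) → (φ(1),φ(2)) = (4,6) ∈ E(G2) ✓
  (1,3) → (φ(1),φ(3)) = (2,4) ∈ E(G2) ✓
  (1,5) → (φ(1),φ(5)) = (3,4) ∈ E(G2) ✓
  (3,4) → (φ(3),φ(4)) = (1,2) ∈ E(G2) ✓
  (3,6) → (φ(3),φ(6)) = (0,2) ∈ E(G2) ✓
  (4,5) → (φ(4),φ(5)) = (1,3) ∈ E(G2) ✓
  (5,6) → (φ(5),φ(6)) = (0,3) ∈ E(G2) ✓
All 10 edges of G1 map to edges of G2, and |E(G1)| = |E(G2)| = 10, so φ is a bijection on edges as well as vertices. Hence G1 ≅ G2.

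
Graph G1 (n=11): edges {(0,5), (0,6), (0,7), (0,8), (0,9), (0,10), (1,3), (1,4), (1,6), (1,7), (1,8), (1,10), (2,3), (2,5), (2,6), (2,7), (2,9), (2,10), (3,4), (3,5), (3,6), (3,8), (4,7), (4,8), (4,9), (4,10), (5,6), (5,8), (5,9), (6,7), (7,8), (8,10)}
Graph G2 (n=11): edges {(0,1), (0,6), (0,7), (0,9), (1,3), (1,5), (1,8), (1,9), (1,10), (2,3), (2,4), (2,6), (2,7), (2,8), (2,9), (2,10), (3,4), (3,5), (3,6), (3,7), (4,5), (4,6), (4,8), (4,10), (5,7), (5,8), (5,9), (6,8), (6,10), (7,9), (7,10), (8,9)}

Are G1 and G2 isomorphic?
Yes, isomorphic

The graphs are isomorphic.
One valid mapping φ: V(G1) → V(G2): 0→7, 1→4, 2→1, 3→8, 4→6, 5→9, 6→5, 7→3, 8→2, 9→0, 10→10

Verify φ preserves adjacency — for each edge of G1, its image is an edge of G2:
  (0,5) → (φ(0),φ(5)) = (7,9) ∈ E(G2) ✓
  (0,6) → (φ(0),φ(6)) = (5,7) ∈ E(G2) ✓
  (0,7) → (φ(0),φ(7)) = (3,7) ∈ E(G2) ✓
  (0,8) → (φ(0),φ(8)) = (2,7) ∈ E(G2) ✓
  (0,9) → (φ(0),φ(9)) = (0,7) ∈ E(G2) ✓
  (0,10) → (φ(0),φ(10)) = (7,10) ∈ E(G2) ✓
  (1,3) → (φ(1),φ(3)) = (4,8) ∈ E(G2) ✓
  (1,4) → (φ(1),φ(4)) = (4,6) ∈ E(G2) ✓
  (1,6) → (φ(1),φ(6)) = (4,5) ∈ E(G2) ✓
  (1,7) → (φ(1),φ(7)) = (3,4) ∈ E(G2) ✓
  (1,8) → (φ(1),φ(8)) = (2,4) ∈ E(G2) ✓
  (1,10) → (φ(1),φ(10)) = (4,10) ∈ E(G2) ✓
  (2,3) → (φ(2),φ(3)) = (1,8) ∈ E(G2) ✓
  (2,5) → (φ(2),φ(5)) = (1,9) ∈ E(G2) ✓
  (2,6) → (φ(2),φ(6)) = (1,5) ∈ E(G2) ✓
  (2,7) → (φ(2),φ(7)) = (1,3) ∈ E(G2) ✓
  (2,9) → (φ(2),φ(9)) = (0,1) ∈ E(G2) ✓
  (2,10) → (φ(2),φ(10)) = (1,10) ∈ E(G2) ✓
  (3,4) → (φ(3),φ(4)) = (6,8) ∈ E(G2) ✓
  (3,5) → (φ(3),φ(5)) = (8,9) ∈ E(G2) ✓
  (3,6) → (φ(3),φ(6)) = (5,8) ∈ E(G2) ✓
  (3,8) → (φ(3),φ(8)) = (2,8) ∈ E(G2) ✓
  (4,7) → (φ(4),φ(7)) = (3,6) ∈ E(G2) ✓
  (4,8) → (φ(4),φ(8)) = (2,6) ∈ E(G2) ✓
  (4,9) → (φ(4),φ(9)) = (0,6) ∈ E(G2) ✓
  (4,10) → (φ(4),φ(10)) = (6,10) ∈ E(G2) ✓
  (5,6) → (φ(5),φ(6)) = (5,9) ∈ E(G2) ✓
  (5,8) → (φ(5),φ(8)) = (2,9) ∈ E(G2) ✓
  (5,9) → (φ(5),φ(9)) = (0,9) ∈ E(G2) ✓
  (6,7) → (φ(6),φ(7)) = (3,5) ∈ E(G2) ✓
  (7,8) → (φ(7),φ(8)) = (2,3) ∈ E(G2) ✓
  (8,10) → (φ(8),φ(10)) = (2,10) ∈ E(G2) ✓
All 32 edges of G1 map to edges of G2, and |E(G1)| = |E(G2)| = 32, so φ is a bijection on edges as well as vertices. Hence G1 ≅ G2.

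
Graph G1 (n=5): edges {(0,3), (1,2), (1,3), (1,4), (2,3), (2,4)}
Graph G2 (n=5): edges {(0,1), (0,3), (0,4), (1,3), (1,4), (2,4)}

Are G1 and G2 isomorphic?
Yes, isomorphic

The graphs are isomorphic.
One valid mapping φ: V(G1) → V(G2): 0→2, 1→1, 2→0, 3→4, 4→3

Verify φ preserves adjacency — for each edge of G1, its image is an edge of G2:
  (0,3) → (φ(0),φ(3)) = (2,4) ∈ E(G2) ✓
  (1,2) → (φ(1),φ(2)) = (0,1) ∈ E(G2) ✓
  (1,3) → (φ(1),φ(3)) = (1,4) ∈ E(G2) ✓
  (1,4) → (φ(1),φ(4)) = (1,3) ∈ E(G2) ✓
  (2,3) → (φ(2),φ(3)) = (0,4) ∈ E(G2) ✓
  (2,4) → (φ(2),φ(4)) = (0,3) ∈ E(G2) ✓
All 6 edges of G1 map to edges of G2, and |E(G1)| = |E(G2)| = 6, so φ is a bijection on edges as well as vertices. Hence G1 ≅ G2.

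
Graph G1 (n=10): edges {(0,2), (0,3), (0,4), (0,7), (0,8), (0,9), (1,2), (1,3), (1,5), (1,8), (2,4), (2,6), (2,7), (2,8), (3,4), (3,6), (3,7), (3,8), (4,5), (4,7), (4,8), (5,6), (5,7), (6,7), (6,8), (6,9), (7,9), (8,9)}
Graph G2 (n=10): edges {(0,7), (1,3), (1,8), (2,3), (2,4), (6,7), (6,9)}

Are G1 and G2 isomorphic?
No, not isomorphic

The graphs are NOT isomorphic.

Connected components of G1: 1 component(s) with vertex sets [[0, 1, 2, 3, 4, 5, 6, 7, 8, 9]], sizes [10].
Connected components of G2: 3 component(s) with vertex sets [[5], [0, 6, 7, 9], [1, 2, 3, 4, 8]], sizes [1, 4, 5].
The number of connected components (and the multiset of component sizes) is an isomorphism invariant — an isomorphism maps each component of G1 bijectively onto a component of G2. Since G1 has 1 component(s) and G2 has 3, they cannot be isomorphic.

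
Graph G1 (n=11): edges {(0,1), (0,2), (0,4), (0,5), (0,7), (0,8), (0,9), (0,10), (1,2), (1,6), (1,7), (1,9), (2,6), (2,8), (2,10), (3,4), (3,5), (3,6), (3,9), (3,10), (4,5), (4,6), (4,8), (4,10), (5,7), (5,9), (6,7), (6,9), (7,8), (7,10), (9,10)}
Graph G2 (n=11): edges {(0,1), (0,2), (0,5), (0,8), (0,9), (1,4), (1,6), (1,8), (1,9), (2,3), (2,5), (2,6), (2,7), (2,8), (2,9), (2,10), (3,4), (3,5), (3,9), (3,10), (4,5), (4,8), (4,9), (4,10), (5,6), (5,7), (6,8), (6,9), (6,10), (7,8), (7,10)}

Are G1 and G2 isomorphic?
Yes, isomorphic

The graphs are isomorphic.
One valid mapping φ: V(G1) → V(G2): 0→2, 1→3, 2→10, 3→1, 4→8, 5→0, 6→4, 7→5, 8→7, 9→9, 10→6

Verify φ preserves adjacency — for each edge of G1, its image is an edge of G2:
  (0,1) → (φ(0),φ(1)) = (2,3) ∈ E(G2) ✓
  (0,2) → (φ(0),φ(2)) = (2,10) ∈ E(G2) ✓
  (0,4) → (φ(0),φ(4)) = (2,8) ∈ E(G2) ✓
  (0,5) → (φ(0),φ(5)) = (0,2) ∈ E(G2) ✓
  (0,7) → (φ(0),φ(7)) = (2,5) ∈ E(G2) ✓
  (0,8) → (φ(0),φ(8)) = (2,7) ∈ E(G2) ✓
  (0,9) → (φ(0),φ(9)) = (2,9) ∈ E(G2) ✓
  (0,10) → (φ(0),φ(10)) = (2,6) ∈ E(G2) ✓
  (1,2) → (φ(1),φ(2)) = (3,10) ∈ E(G2) ✓
  (1,6) → (φ(1),φ(6)) = (3,4) ∈ E(G2) ✓
  (1,7) → (φ(1),φ(7)) = (3,5) ∈ E(G2) ✓
  (1,9) → (φ(1),φ(9)) = (3,9) ∈ E(G2) ✓
  (2,6) → (φ(2),φ(6)) = (4,10) ∈ E(G2) ✓
  (2,8) → (φ(2),φ(8)) = (7,10) ∈ E(G2) ✓
  (2,10) → (φ(2),φ(10)) = (6,10) ∈ E(G2) ✓
  (3,4) → (φ(3),φ(4)) = (1,8) ∈ E(G2) ✓
  (3,5) → (φ(3),φ(5)) = (0,1) ∈ E(G2) ✓
  (3,6) → (φ(3),φ(6)) = (1,4) ∈ E(G2) ✓
  (3,9) → (φ(3),φ(9)) = (1,9) ∈ E(G2) ✓
  (3,10) → (φ(3),φ(10)) = (1,6) ∈ E(G2) ✓
  (4,5) → (φ(4),φ(5)) = (0,8) ∈ E(G2) ✓
  (4,6) → (φ(4),φ(6)) = (4,8) ∈ E(G2) ✓
  (4,8) → (φ(4),φ(8)) = (7,8) ∈ E(G2) ✓
  (4,10) → (φ(4),φ(10)) = (6,8) ∈ E(G2) ✓
  (5,7) → (φ(5),φ(7)) = (0,5) ∈ E(G2) ✓
  (5,9) → (φ(5),φ(9)) = (0,9) ∈ E(G2) ✓
  (6,7) → (φ(6),φ(7)) = (4,5) ∈ E(G2) ✓
  (6,9) → (φ(6),φ(9)) = (4,9) ∈ E(G2) ✓
  (7,8) → (φ(7),φ(8)) = (5,7) ∈ E(G2) ✓
  (7,10) → (φ(7),φ(10)) = (5,6) ∈ E(G2) ✓
  (9,10) → (φ(9),φ(10)) = (6,9) ∈ E(G2) ✓
All 31 edges of G1 map to edges of G2, and |E(G1)| = |E(G2)| = 31, so φ is a bijection on edges as well as vertices. Hence G1 ≅ G2.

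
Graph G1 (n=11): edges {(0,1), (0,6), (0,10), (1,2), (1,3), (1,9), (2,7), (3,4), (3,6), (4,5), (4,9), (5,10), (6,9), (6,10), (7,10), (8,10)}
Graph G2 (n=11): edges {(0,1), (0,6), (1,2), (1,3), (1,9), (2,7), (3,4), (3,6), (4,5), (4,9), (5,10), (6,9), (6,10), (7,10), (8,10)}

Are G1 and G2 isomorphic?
No, not isomorphic

The graphs are NOT isomorphic.

Counting edges: G1 has 16 edge(s); G2 has 15 edge(s).
Edge count is an isomorphism invariant (a bijection on vertices induces a bijection on edges), so differing edge counts rule out isomorphism.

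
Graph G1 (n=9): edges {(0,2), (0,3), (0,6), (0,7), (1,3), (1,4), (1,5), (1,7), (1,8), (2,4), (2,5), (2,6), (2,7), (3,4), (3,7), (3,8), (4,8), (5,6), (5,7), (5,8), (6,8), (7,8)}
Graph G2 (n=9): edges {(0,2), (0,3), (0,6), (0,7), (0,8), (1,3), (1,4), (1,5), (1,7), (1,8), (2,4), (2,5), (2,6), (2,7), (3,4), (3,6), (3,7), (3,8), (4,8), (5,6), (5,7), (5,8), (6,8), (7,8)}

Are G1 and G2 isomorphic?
No, not isomorphic

The graphs are NOT isomorphic.

Counting edges: G1 has 22 edge(s); G2 has 24 edge(s).
Edge count is an isomorphism invariant (a bijection on vertices induces a bijection on edges), so differing edge counts rule out isomorphism.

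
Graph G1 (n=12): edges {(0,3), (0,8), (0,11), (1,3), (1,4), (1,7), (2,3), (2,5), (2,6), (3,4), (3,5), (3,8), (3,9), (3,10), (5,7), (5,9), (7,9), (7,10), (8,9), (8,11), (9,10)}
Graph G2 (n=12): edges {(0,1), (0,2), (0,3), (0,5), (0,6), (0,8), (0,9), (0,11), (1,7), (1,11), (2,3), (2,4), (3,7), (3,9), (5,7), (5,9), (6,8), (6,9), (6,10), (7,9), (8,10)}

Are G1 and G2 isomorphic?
Yes, isomorphic

The graphs are isomorphic.
One valid mapping φ: V(G1) → V(G2): 0→8, 1→1, 2→2, 3→0, 4→11, 5→3, 6→4, 7→7, 8→6, 9→9, 10→5, 11→10

Verify φ preserves adjacency — for each edge of G1, its image is an edge of G2:
  (0,3) → (φ(0),φ(3)) = (0,8) ∈ E(G2) ✓
  (0,8) → (φ(0),φ(8)) = (6,8) ∈ E(G2) ✓
  (0,11) → (φ(0),φ(11)) = (8,10) ∈ E(G2) ✓
  (1,3) → (φ(1),φ(3)) = (0,1) ∈ E(G2) ✓
  (1,4) → (φ(1),φ(4)) = (1,11) ∈ E(G2) ✓
  (1,7) → (φ(1),φ(7)) = (1,7) ∈ E(G2) ✓
  (2,3) → (φ(2),φ(3)) = (0,2) ∈ E(G2) ✓
  (2,5) → (φ(2),φ(5)) = (2,3) ∈ E(G2) ✓
  (2,6) → (φ(2),φ(6)) = (2,4) ∈ E(G2) ✓
  (3,4) → (φ(3),φ(4)) = (0,11) ∈ E(G2) ✓
  (3,5) → (φ(3),φ(5)) = (0,3) ∈ E(G2) ✓
  (3,8) → (φ(3),φ(8)) = (0,6) ∈ E(G2) ✓
  (3,9) → (φ(3),φ(9)) = (0,9) ∈ E(G2) ✓
  (3,10) → (φ(3),φ(10)) = (0,5) ∈ E(G2) ✓
  (5,7) → (φ(5),φ(7)) = (3,7) ∈ E(G2) ✓
  (5,9) → (φ(5),φ(9)) = (3,9) ∈ E(G2) ✓
  (7,9) → (φ(7),φ(9)) = (7,9) ∈ E(G2) ✓
  (7,10) → (φ(7),φ(10)) = (5,7) ∈ E(G2) ✓
  (8,9) → (φ(8),φ(9)) = (6,9) ∈ E(G2) ✓
  (8,11) → (φ(8),φ(11)) = (6,10) ∈ E(G2) ✓
  (9,10) → (φ(9),φ(10)) = (5,9) ∈ E(G2) ✓
All 21 edges of G1 map to edges of G2, and |E(G1)| = |E(G2)| = 21, so φ is a bijection on edges as well as vertices. Hence G1 ≅ G2.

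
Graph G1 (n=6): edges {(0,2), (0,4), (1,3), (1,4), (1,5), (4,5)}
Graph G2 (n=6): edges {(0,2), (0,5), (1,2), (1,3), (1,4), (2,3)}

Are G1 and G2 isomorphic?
Yes, isomorphic

The graphs are isomorphic.
One valid mapping φ: V(G1) → V(G2): 0→0, 1→1, 2→5, 3→4, 4→2, 5→3

Verify φ preserves adjacency — for each edge of G1, its image is an edge of G2:
  (0,2) → (φ(0),φ(2)) = (0,5) ∈ E(G2) ✓
  (0,4) → (φ(0),φ(4)) = (0,2) ∈ E(G2) ✓
  (1,3) → (φ(1),φ(3)) = (1,4) ∈ E(G2) ✓
  (1,4) → (φ(1),φ(4)) = (1,2) ∈ E(G2) ✓
  (1,5) → (φ(1),φ(5)) = (1,3) ∈ E(G2) ✓
  (4,5) → (φ(4),φ(5)) = (2,3) ∈ E(G2) ✓
All 6 edges of G1 map to edges of G2, and |E(G1)| = |E(G2)| = 6, so φ is a bijection on edges as well as vertices. Hence G1 ≅ G2.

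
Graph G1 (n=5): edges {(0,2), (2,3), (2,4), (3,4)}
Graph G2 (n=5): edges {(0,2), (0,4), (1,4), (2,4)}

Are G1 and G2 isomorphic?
Yes, isomorphic

The graphs are isomorphic.
One valid mapping φ: V(G1) → V(G2): 0→1, 1→3, 2→4, 3→2, 4→0

Verify φ preserves adjacency — for each edge of G1, its image is an edge of G2:
  (0,2) → (φ(0),φ(2)) = (1,4) ∈ E(G2) ✓
  (2,3) → (φ(2),φ(3)) = (2,4) ∈ E(G2) ✓
  (2,4) → (φ(2),φ(4)) = (0,4) ∈ E(G2) ✓
  (3,4) → (φ(3),φ(4)) = (0,2) ∈ E(G2) ✓
All 4 edges of G1 map to edges of G2, and |E(G1)| = |E(G2)| = 4, so φ is a bijection on edges as well as vertices. Hence G1 ≅ G2.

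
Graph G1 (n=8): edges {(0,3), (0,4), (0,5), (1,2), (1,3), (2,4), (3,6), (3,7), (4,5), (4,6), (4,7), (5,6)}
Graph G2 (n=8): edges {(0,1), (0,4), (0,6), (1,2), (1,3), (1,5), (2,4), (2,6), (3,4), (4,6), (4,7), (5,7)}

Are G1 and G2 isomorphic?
Yes, isomorphic

The graphs are isomorphic.
One valid mapping φ: V(G1) → V(G2): 0→0, 1→5, 2→7, 3→1, 4→4, 5→6, 6→2, 7→3

Verify φ preserves adjacency — for each edge of G1, its image is an edge of G2:
  (0,3) → (φ(0),φ(3)) = (0,1) ∈ E(G2) ✓
  (0,4) → (φ(0),φ(4)) = (0,4) ∈ E(G2) ✓
  (0,5) → (φ(0),φ(5)) = (0,6) ∈ E(G2) ✓
  (1,2) → (φ(1),φ(2)) = (5,7) ∈ E(G2) ✓
  (1,3) → (φ(1),φ(3)) = (1,5) ∈ E(G2) ✓
  (2,4) → (φ(2),φ(4)) = (4,7) ∈ E(G2) ✓
  (3,6) → (φ(3),φ(6)) = (1,2) ∈ E(G2) ✓
  (3,7) → (φ(3),φ(7)) = (1,3) ∈ E(G2) ✓
  (4,5) → (φ(4),φ(5)) = (4,6) ∈ E(G2) ✓
  (4,6) → (φ(4),φ(6)) = (2,4) ∈ E(G2) ✓
  (4,7) → (φ(4),φ(7)) = (3,4) ∈ E(G2) ✓
  (5,6) → (φ(5),φ(6)) = (2,6) ∈ E(G2) ✓
All 12 edges of G1 map to edges of G2, and |E(G1)| = |E(G2)| = 12, so φ is a bijection on edges as well as vertices. Hence G1 ≅ G2.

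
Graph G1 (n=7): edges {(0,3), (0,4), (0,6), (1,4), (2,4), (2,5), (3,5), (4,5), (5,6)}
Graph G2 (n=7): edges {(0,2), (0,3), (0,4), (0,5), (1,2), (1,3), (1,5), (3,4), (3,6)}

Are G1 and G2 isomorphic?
Yes, isomorphic

The graphs are isomorphic.
One valid mapping φ: V(G1) → V(G2): 0→1, 1→6, 2→4, 3→2, 4→3, 5→0, 6→5

Verify φ preserves adjacency — for each edge of G1, its image is an edge of G2:
  (0,3) → (φ(0),φ(3)) = (1,2) ∈ E(G2) ✓
  (0,4) → (φ(0),φ(4)) = (1,3) ∈ E(G2) ✓
  (0,6) → (φ(0),φ(6)) = (1,5) ∈ E(G2) ✓
  (1,4) → (φ(1),φ(4)) = (3,6) ∈ E(G2) ✓
  (2,4) → (φ(2),φ(4)) = (3,4) ∈ E(G2) ✓
  (2,5) → (φ(2),φ(5)) = (0,4) ∈ E(G2) ✓
  (3,5) → (φ(3),φ(5)) = (0,2) ∈ E(G2) ✓
  (4,5) → (φ(4),φ(5)) = (0,3) ∈ E(G2) ✓
  (5,6) → (φ(5),φ(6)) = (0,5) ∈ E(G2) ✓
All 9 edges of G1 map to edges of G2, and |E(G1)| = |E(G2)| = 9, so φ is a bijection on edges as well as vertices. Hence G1 ≅ G2.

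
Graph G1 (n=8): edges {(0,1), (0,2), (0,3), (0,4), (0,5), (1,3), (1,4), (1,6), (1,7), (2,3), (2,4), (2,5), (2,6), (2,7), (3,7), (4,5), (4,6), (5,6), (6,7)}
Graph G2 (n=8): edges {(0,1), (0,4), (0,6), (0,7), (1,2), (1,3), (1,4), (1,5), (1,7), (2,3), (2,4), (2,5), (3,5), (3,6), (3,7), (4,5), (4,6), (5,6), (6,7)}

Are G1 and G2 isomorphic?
Yes, isomorphic

The graphs are isomorphic.
One valid mapping φ: V(G1) → V(G2): 0→3, 1→6, 2→1, 3→7, 4→5, 5→2, 6→4, 7→0

Verify φ preserves adjacency — for each edge of G1, its image is an edge of G2:
  (0,1) → (φ(0),φ(1)) = (3,6) ∈ E(G2) ✓
  (0,2) → (φ(0),φ(2)) = (1,3) ∈ E(G2) ✓
  (0,3) → (φ(0),φ(3)) = (3,7) ∈ E(G2) ✓
  (0,4) → (φ(0),φ(4)) = (3,5) ∈ E(G2) ✓
  (0,5) → (φ(0),φ(5)) = (2,3) ∈ E(G2) ✓
  (1,3) → (φ(1),φ(3)) = (6,7) ∈ E(G2) ✓
  (1,4) → (φ(1),φ(4)) = (5,6) ∈ E(G2) ✓
  (1,6) → (φ(1),φ(6)) = (4,6) ∈ E(G2) ✓
  (1,7) → (φ(1),φ(7)) = (0,6) ∈ E(G2) ✓
  (2,3) → (φ(2),φ(3)) = (1,7) ∈ E(G2) ✓
  (2,4) → (φ(2),φ(4)) = (1,5) ∈ E(G2) ✓
  (2,5) → (φ(2),φ(5)) = (1,2) ∈ E(G2) ✓
  (2,6) → (φ(2),φ(6)) = (1,4) ∈ E(G2) ✓
  (2,7) → (φ(2),φ(7)) = (0,1) ∈ E(G2) ✓
  (3,7) → (φ(3),φ(7)) = (0,7) ∈ E(G2) ✓
  (4,5) → (φ(4),φ(5)) = (2,5) ∈ E(G2) ✓
  (4,6) → (φ(4),φ(6)) = (4,5) ∈ E(G2) ✓
  (5,6) → (φ(5),φ(6)) = (2,4) ∈ E(G2) ✓
  (6,7) → (φ(6),φ(7)) = (0,4) ∈ E(G2) ✓
All 19 edges of G1 map to edges of G2, and |E(G1)| = |E(G2)| = 19, so φ is a bijection on edges as well as vertices. Hence G1 ≅ G2.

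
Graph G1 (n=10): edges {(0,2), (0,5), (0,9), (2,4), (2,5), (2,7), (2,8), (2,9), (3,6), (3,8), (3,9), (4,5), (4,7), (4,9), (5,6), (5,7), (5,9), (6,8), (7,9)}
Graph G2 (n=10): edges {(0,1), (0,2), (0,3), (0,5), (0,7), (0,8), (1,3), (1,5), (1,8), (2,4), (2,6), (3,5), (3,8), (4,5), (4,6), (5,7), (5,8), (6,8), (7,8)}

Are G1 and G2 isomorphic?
Yes, isomorphic

The graphs are isomorphic.
One valid mapping φ: V(G1) → V(G2): 0→7, 1→9, 2→8, 3→4, 4→1, 5→0, 6→2, 7→3, 8→6, 9→5

Verify φ preserves adjacency — for each edge of G1, its image is an edge of G2:
  (0,2) → (φ(0),φ(2)) = (7,8) ∈ E(G2) ✓
  (0,5) → (φ(0),φ(5)) = (0,7) ∈ E(G2) ✓
  (0,9) → (φ(0),φ(9)) = (5,7) ∈ E(G2) ✓
  (2,4) → (φ(2),φ(4)) = (1,8) ∈ E(G2) ✓
  (2,5) → (φ(2),φ(5)) = (0,8) ∈ E(G2) ✓
  (2,7) → (φ(2),φ(7)) = (3,8) ∈ E(G2) ✓
  (2,8) → (φ(2),φ(8)) = (6,8) ∈ E(G2) ✓
  (2,9) → (φ(2),φ(9)) = (5,8) ∈ E(G2) ✓
  (3,6) → (φ(3),φ(6)) = (2,4) ∈ E(G2) ✓
  (3,8) → (φ(3),φ(8)) = (4,6) ∈ E(G2) ✓
  (3,9) → (φ(3),φ(9)) = (4,5) ∈ E(G2) ✓
  (4,5) → (φ(4),φ(5)) = (0,1) ∈ E(G2) ✓
  (4,7) → (φ(4),φ(7)) = (1,3) ∈ E(G2) ✓
  (4,9) → (φ(4),φ(9)) = (1,5) ∈ E(G2) ✓
  (5,6) → (φ(5),φ(6)) = (0,2) ∈ E(G2) ✓
  (5,7) → (φ(5),φ(7)) = (0,3) ∈ E(G2) ✓
  (5,9) → (φ(5),φ(9)) = (0,5) ∈ E(G2) ✓
  (6,8) → (φ(6),φ(8)) = (2,6) ∈ E(G2) ✓
  (7,9) → (φ(7),φ(9)) = (3,5) ∈ E(G2) ✓
All 19 edges of G1 map to edges of G2, and |E(G1)| = |E(G2)| = 19, so φ is a bijection on edges as well as vertices. Hence G1 ≅ G2.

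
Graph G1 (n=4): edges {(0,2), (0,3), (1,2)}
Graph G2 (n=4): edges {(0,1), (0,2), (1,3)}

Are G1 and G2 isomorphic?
Yes, isomorphic

The graphs are isomorphic.
One valid mapping φ: V(G1) → V(G2): 0→1, 1→2, 2→0, 3→3

Verify φ preserves adjacency — for each edge of G1, its image is an edge of G2:
  (0,2) → (φ(0),φ(2)) = (0,1) ∈ E(G2) ✓
  (0,3) → (φ(0),φ(3)) = (1,3) ∈ E(G2) ✓
  (1,2) → (φ(1),φ(2)) = (0,2) ∈ E(G2) ✓
All 3 edges of G1 map to edges of G2, and |E(G1)| = |E(G2)| = 3, so φ is a bijection on edges as well as vertices. Hence G1 ≅ G2.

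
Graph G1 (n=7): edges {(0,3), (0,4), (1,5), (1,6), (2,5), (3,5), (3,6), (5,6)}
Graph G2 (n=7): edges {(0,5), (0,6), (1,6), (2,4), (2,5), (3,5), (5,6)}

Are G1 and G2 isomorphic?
No, not isomorphic

The graphs are NOT isomorphic.

Counting triangles (3-cliques): G1 has 2, G2 has 1.
Triangle count is an isomorphism invariant, so differing triangle counts rule out isomorphism.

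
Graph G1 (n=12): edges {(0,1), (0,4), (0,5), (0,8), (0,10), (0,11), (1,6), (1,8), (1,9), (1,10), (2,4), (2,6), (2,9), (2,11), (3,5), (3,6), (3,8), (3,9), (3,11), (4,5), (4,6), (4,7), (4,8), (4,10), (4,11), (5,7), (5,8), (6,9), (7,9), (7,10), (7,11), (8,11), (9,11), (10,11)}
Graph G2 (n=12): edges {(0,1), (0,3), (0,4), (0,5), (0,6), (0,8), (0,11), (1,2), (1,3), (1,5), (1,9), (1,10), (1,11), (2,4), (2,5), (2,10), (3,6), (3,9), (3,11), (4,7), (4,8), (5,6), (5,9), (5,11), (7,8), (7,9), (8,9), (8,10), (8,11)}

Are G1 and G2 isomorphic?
No, not isomorphic

The graphs are NOT isomorphic.

Counting triangles (3-cliques): G1 has 26, G2 has 17.
Triangle count is an isomorphism invariant, so differing triangle counts rule out isomorphism.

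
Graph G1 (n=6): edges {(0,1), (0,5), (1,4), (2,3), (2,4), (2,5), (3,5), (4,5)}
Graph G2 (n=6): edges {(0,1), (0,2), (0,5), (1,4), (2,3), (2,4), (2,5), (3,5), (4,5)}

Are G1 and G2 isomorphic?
No, not isomorphic

The graphs are NOT isomorphic.

Counting edges: G1 has 8 edge(s); G2 has 9 edge(s).
Edge count is an isomorphism invariant (a bijection on vertices induces a bijection on edges), so differing edge counts rule out isomorphism.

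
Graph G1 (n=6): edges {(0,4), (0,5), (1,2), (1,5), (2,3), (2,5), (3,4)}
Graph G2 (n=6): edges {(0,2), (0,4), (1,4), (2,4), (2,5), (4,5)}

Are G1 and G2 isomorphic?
No, not isomorphic

The graphs are NOT isomorphic.

Counting triangles (3-cliques): G1 has 1, G2 has 2.
Triangle count is an isomorphism invariant, so differing triangle counts rule out isomorphism.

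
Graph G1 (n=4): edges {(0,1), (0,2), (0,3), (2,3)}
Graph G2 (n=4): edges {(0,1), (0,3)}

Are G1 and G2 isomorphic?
No, not isomorphic

The graphs are NOT isomorphic.

Degrees in G1: deg(0)=3, deg(1)=1, deg(2)=2, deg(3)=2.
Sorted degree sequence of G1: [3, 2, 2, 1].
Degrees in G2: deg(0)=2, deg(1)=1, deg(2)=0, deg(3)=1.
Sorted degree sequence of G2: [2, 1, 1, 0].
The (sorted) degree sequence is an isomorphism invariant, so since G1 and G2 have different degree sequences they cannot be isomorphic.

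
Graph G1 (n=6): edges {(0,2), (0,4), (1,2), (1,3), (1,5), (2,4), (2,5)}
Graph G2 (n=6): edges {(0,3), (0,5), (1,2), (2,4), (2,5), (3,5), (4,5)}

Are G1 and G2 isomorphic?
Yes, isomorphic

The graphs are isomorphic.
One valid mapping φ: V(G1) → V(G2): 0→3, 1→2, 2→5, 3→1, 4→0, 5→4

Verify φ preserves adjacency — for each edge of G1, its image is an edge of G2:
  (0,2) → (φ(0),φ(2)) = (3,5) ∈ E(G2) ✓
  (0,4) → (φ(0),φ(4)) = (0,3) ∈ E(G2) ✓
  (1,2) → (φ(1),φ(2)) = (2,5) ∈ E(G2) ✓
  (1,3) → (φ(1),φ(3)) = (1,2) ∈ E(G2) ✓
  (1,5) → (φ(1),φ(5)) = (2,4) ∈ E(G2) ✓
  (2,4) → (φ(2),φ(4)) = (0,5) ∈ E(G2) ✓
  (2,5) → (φ(2),φ(5)) = (4,5) ∈ E(G2) ✓
All 7 edges of G1 map to edges of G2, and |E(G1)| = |E(G2)| = 7, so φ is a bijection on edges as well as vertices. Hence G1 ≅ G2.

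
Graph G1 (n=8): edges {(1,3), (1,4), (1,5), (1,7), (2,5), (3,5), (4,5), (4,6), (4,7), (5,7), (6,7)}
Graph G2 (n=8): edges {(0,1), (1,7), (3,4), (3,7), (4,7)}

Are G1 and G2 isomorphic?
No, not isomorphic

The graphs are NOT isomorphic.

Counting triangles (3-cliques): G1 has 6, G2 has 1.
Triangle count is an isomorphism invariant, so differing triangle counts rule out isomorphism.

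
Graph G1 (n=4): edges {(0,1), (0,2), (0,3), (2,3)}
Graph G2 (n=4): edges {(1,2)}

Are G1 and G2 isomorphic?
No, not isomorphic

The graphs are NOT isomorphic.

Connected components of G1: 1 component(s) with vertex sets [[0, 1, 2, 3]], sizes [4].
Connected components of G2: 3 component(s) with vertex sets [[0], [3], [1, 2]], sizes [1, 1, 2].
The number of connected components (and the multiset of component sizes) is an isomorphism invariant — an isomorphism maps each component of G1 bijectively onto a component of G2. Since G1 has 1 component(s) and G2 has 3, they cannot be isomorphic.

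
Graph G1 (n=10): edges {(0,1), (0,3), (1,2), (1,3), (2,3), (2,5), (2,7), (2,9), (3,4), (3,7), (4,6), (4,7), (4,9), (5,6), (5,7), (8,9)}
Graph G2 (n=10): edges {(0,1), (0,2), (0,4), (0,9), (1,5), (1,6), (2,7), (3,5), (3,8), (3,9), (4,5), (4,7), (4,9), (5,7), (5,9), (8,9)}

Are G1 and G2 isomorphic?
Yes, isomorphic

The graphs are isomorphic.
One valid mapping φ: V(G1) → V(G2): 0→8, 1→3, 2→5, 3→9, 4→0, 5→7, 6→2, 7→4, 8→6, 9→1

Verify φ preserves adjacency — for each edge of G1, its image is an edge of G2:
  (0,1) → (φ(0),φ(1)) = (3,8) ∈ E(G2) ✓
  (0,3) → (φ(0),φ(3)) = (8,9) ∈ E(G2) ✓
  (1,2) → (φ(1),φ(2)) = (3,5) ∈ E(G2) ✓
  (1,3) → (φ(1),φ(3)) = (3,9) ∈ E(G2) ✓
  (2,3) → (φ(2),φ(3)) = (5,9) ∈ E(G2) ✓
  (2,5) → (φ(2),φ(5)) = (5,7) ∈ E(G2) ✓
  (2,7) → (φ(2),φ(7)) = (4,5) ∈ E(G2) ✓
  (2,9) → (φ(2),φ(9)) = (1,5) ∈ E(G2) ✓
  (3,4) → (φ(3),φ(4)) = (0,9) ∈ E(G2) ✓
  (3,7) → (φ(3),φ(7)) = (4,9) ∈ E(G2) ✓
  (4,6) → (φ(4),φ(6)) = (0,2) ∈ E(G2) ✓
  (4,7) → (φ(4),φ(7)) = (0,4) ∈ E(G2) ✓
  (4,9) → (φ(4),φ(9)) = (0,1) ∈ E(G2) ✓
  (5,6) → (φ(5),φ(6)) = (2,7) ∈ E(G2) ✓
  (5,7) → (φ(5),φ(7)) = (4,7) ∈ E(G2) ✓
  (8,9) → (φ(8),φ(9)) = (1,6) ∈ E(G2) ✓
All 16 edges of G1 map to edges of G2, and |E(G1)| = |E(G2)| = 16, so φ is a bijection on edges as well as vertices. Hence G1 ≅ G2.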